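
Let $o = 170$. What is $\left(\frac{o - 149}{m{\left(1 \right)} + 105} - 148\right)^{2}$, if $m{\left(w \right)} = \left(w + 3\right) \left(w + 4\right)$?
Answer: $\frac{341473441}{15625} \approx 21854.0$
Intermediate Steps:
$m{\left(w \right)} = \left(3 + w\right) \left(4 + w\right)$
$\left(\frac{o - 149}{m{\left(1 \right)} + 105} - 148\right)^{2} = \left(\frac{170 - 149}{\left(12 + 1^{2} + 7 \cdot 1\right) + 105} - 148\right)^{2} = \left(\frac{21}{\left(12 + 1 + 7\right) + 105} - 148\right)^{2} = \left(\frac{21}{20 + 105} - 148\right)^{2} = \left(\frac{21}{125} - 148\right)^{2} = \left(- \frac{18479}{125}\right)^{2} = \frac{341473441}{15625}$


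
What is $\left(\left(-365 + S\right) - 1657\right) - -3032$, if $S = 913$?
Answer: $1923$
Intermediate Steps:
$\left(\left(-365 + S\right) - 1657\right) - -3032 = \left(\left(-365 + 913\right) - 1657\right) - -3032 = \left(548 - 1657\right) + 3032 = -1109 + 3032 = 1923$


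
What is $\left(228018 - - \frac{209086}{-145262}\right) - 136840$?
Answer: $\frac{6622244775}{72631} \approx 91177.0$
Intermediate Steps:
$\left(228018 - - \frac{209086}{-145262}\right) - 136840 = \left(228018 - \left(-209086\right) \left(- \frac{1}{145262}\right)\right) - 136840 = \left(228018 - \frac{104543}{72631}\right) - 136840 = \frac{16561070815}{72631} - 136840 = \frac{6622244775}{72631}$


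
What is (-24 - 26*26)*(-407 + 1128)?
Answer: -504700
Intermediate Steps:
(-24 - 26*26)*(-407 + 1128) = (-24 - 676)*721 = -700*721 = -504700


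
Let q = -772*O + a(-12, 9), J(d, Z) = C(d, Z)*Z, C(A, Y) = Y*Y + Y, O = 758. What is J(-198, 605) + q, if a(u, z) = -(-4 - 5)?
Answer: 221225983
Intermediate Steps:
C(A, Y) = Y + Y**2 (C(A, Y) = Y**2 + Y = Y + Y**2)
a(u, z) = 9 (a(u, z) = -1*(-9) = 9)
J(d, Z) = Z**2*(1 + Z) (J(d, Z) = (Z*(1 + Z))*Z = Z**2*(1 + Z))
q = -585167 (q = -772*758 + 9 = -585176 + 9 = -585167)
J(-198, 605) + q = 605**2*(1 + 605) - 585167 = 366025*606 - 585167 = 221811150 - 585167 = 221225983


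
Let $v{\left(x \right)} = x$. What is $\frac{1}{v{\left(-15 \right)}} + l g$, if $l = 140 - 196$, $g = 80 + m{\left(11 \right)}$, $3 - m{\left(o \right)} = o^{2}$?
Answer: $\frac{31919}{15} \approx 2127.9$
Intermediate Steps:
$m{\left(o \right)} = 3 - o^{2}$
$g = -38$ ($g = 80 + \left(3 - 11^{2}\right) = 80 + \left(3 - 121\right) = 80 - 118 = -38$)
$l = -56$
$\frac{1}{v{\left(-15 \right)}} + l g = \frac{1}{-15} - -2128 = - \frac{1}{15} + 2128 = \frac{31919}{15}$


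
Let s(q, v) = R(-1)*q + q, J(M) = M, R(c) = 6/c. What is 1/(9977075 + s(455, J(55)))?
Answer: 1/9974800 ≈ 1.0025e-7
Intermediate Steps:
s(q, v) = -5*q (s(q, v) = (6/(-1))*q + q = (6*(-1))*q + q = -6*q + q = -5*q)
1/(9977075 + s(455, J(55))) = 1/(9977075 - 5*455) = 1/(9977075 - 2275) = 1/9974800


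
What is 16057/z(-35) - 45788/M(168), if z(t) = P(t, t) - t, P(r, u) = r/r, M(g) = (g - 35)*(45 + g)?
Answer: 151076795/339948 ≈ 444.41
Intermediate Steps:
M(g) = (-35 + g)*(45 + g)
P(r, u) = 1
z(t) = 1 - t
16057/z(-35) - 45788/M(168) = 16057/(1 - 1*(-35)) - 45788/(-1575 + 168² + 10*168) = 16057/(1 + 35) - 45788/(-1575 + 28224 + 1680) = 16057/36 - 45788/28329 = 151076795/339948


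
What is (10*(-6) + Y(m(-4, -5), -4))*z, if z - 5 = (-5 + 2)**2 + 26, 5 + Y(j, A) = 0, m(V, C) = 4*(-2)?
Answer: -2600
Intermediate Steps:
m(V, C) = -8
Y(j, A) = -5 (Y(j, A) = -5 + 0 = -5)
z = 40 (z = 5 + ((-5 + 2)**2 + 26) = 5 + ((-3)**2 + 26) = 5 + (9 + 26) = 5 + 35 = 40)
(10*(-6) + Y(m(-4, -5), -4))*z = (10*(-6) - 5)*40 = (-60 - 5)*40 = -65*40 = -2600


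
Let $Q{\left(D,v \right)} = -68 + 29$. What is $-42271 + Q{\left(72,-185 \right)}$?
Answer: $-42310$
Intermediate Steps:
$Q{\left(D,v \right)} = -39$
$-42271 + Q{\left(72,-185 \right)} = -42271 - 39 = -42310$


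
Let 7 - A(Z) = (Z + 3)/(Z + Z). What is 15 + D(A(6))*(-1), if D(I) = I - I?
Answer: 15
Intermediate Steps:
A(Z) = 7 - (3 + Z)/(2*Z) (A(Z) = 7 - (Z + 3)/(Z + Z) = 7 - (3 + Z)/(2*Z))
D(I) = 0
15 + D(A(6))*(-1) = 15 + 0*(-1) = 15 + 0 = 15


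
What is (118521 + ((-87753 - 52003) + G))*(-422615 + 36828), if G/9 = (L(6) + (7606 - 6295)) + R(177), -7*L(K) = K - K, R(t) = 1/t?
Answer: 214775724427/59 ≈ 3.6403e+9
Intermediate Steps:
L(K) = 0 (L(K) = -(K - K)/7 = -⅐*0 = 0)
G = 696144/59 (G = 9*((0 + (7606 - 6295)) + 1/177) = 9*((0 + 1311) + 1/177) = 9*(1311 + 1/177) = 9*(232048/177) = 696144/59 ≈ 11799.)
(118521 + ((-87753 - 52003) + G))*(-422615 + 36828) = (118521 + ((-87753 - 52003) + 696144/59))*(-422615 + 36828) = (118521 + (-139756 + 696144/59))*(-385787) = (118521 - 7549460/59)*(-385787) = -556721/59*(-385787) = 214775724427/59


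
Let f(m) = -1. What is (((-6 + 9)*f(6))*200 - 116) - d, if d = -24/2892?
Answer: -172554/241 ≈ -715.99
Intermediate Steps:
d = -2/241 (d = -24*1/2892 = -2/241 ≈ -0.0082988)
(((-6 + 9)*f(6))*200 - 116) - d = (((-6 + 9)*(-1))*200 - 116) - 1*(-2/241) = ((3*(-1))*200 - 116) + 2/241 = (-3*200 - 116) + 2/241 = (-600 - 116) + 2/241 = -716 + 2/241 = -172554/241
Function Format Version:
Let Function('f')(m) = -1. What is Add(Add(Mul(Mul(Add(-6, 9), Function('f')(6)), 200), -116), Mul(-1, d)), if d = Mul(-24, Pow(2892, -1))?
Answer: Rational(-172554, 241) ≈ -715.99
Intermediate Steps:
d = Rational(-2, 241) (d = Mul(-24, Rational(1, 2892)) = Rational(-2, 241) ≈ -0.0082988)
Add(Add(Mul(Mul(Add(-6, 9), Function('f')(6)), 200), -116), Mul(-1, d)) = Add(Add(Mul(Mul(Add(-6, 9), -1), 200), -116), Mul(-1, Rational(-2, 241))) = Add(Add(Mul(Mul(3, -1), 200), -116), Rational(2, 241)) = Add(Add(Mul(-3, 200), -116), Rational(2, 241)) = Add(Add(-600, -116), Rational(2, 241)) = Add(-716, Rational(2, 241)) = Rational(-172554, 241)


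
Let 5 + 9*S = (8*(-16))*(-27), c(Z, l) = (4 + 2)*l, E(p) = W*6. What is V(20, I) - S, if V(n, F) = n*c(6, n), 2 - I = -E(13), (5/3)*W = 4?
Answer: 18149/9 ≈ 2016.6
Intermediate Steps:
W = 12/5 (W = (⅗)*4 = 12/5 ≈ 2.4000)
E(p) = 72/5 (E(p) = (12/5)*6 = 72/5)
c(Z, l) = 6*l
I = 82/5 (I = 2 - (-1)*72/5 = 2 - 1*(-72/5) = 2 + 72/5 = 82/5 ≈ 16.400)
V(n, F) = 6*n² (V(n, F) = n*(6*n) = 6*n²)
S = 3451/9 (S = -5/9 + ((8*(-16))*(-27))/9 = -5/9 + (-128*(-27))/9 = -5/9 + (⅑)*3456 = -5/9 + 384 = 3451/9 ≈ 383.44)
V(20, I) - S = 6*20² - 1*3451/9 = 6*400 - 3451/9 = 2400 - 3451/9 = 18149/9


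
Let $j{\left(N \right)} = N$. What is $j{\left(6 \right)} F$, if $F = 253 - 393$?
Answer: $-840$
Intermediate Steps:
$F = -140$
$j{\left(6 \right)} F = 6 \left(-140\right) = -840$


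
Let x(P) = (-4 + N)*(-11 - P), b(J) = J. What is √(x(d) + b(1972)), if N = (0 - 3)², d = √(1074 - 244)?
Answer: √(1917 - 5*√830) ≈ 42.106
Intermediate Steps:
d = √830 ≈ 28.810
N = 9 (N = (-3)² = 9)
x(P) = -55 - 5*P (x(P) = (-4 + 9)*(-11 - P) = 5*(-11 - P) = -55 - 5*P)
√(x(d) + b(1972)) = √((-55 - 5*√830) + 1972) = √(1917 - 5*√830)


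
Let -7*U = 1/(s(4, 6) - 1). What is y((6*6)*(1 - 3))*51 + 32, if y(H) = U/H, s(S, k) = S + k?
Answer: 48401/1512 ≈ 32.011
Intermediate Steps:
U = -1/63 (U = -1/(7*((4 + 6) - 1)) = -1/(7*(10 - 1)) = -⅐/9 = -⅐*⅑ = -1/63 ≈ -0.015873)
y(H) = -1/(63*H)
y((6*6)*(1 - 3))*51 + 32 = -1/(36*(1 - 3))/63*51 + 32 = -1/(63*(36*(-2)))*51 + 32 = -1/63/(-72)*51 + 32 = -1/63*(-1/72)*51 + 32 = (1/4536)*51 + 32 = 17/1512 + 32 = 48401/1512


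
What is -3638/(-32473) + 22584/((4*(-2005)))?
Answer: -176048368/65108365 ≈ -2.7039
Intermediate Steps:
-3638/(-32473) + 22584/((4*(-2005))) = -3638*(-1/32473) + 22584/(-8020) = 3638/32473 + 22584*(-1/8020) = 3638/32473 - 5646/2005 = -176048368/65108365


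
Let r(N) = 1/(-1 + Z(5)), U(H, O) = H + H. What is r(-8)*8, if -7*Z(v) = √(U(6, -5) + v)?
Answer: -49/4 + 7*√17/4 ≈ -5.0346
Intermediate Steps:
U(H, O) = 2*H
Z(v) = -√(12 + v)/7 (Z(v) = -√(2*6 + v)/7 = -√(12 + v)/7)
r(N) = 1/(-1 - √17/7) (r(N) = 1/(-1 - √(12 + 5)/7) = 1/(-1 - √17/7))
r(-8)*8 = (-49/32 + 7*√17/32)*8 = -49/4 + 7*√17/4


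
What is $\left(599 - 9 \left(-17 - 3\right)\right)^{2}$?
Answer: $606841$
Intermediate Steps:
$\left(599 - 9 \left(-17 - 3\right)\right)^{2} = \left(599 - -180\right)^{2} = \left(599 + 180\right)^{2} = 779^{2} = 606841$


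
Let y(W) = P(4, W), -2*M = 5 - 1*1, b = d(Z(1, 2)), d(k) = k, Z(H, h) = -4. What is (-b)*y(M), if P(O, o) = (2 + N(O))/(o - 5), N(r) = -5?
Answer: 12/7 ≈ 1.7143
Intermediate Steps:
b = -4
M = -2 (M = -(5 - 1*1)/2 = -(5 - 1)/2 = -½*4 = -2)
P(O, o) = -3/(-5 + o) (P(O, o) = (2 - 5)/(o - 5) = -3/(-5 + o))
y(W) = -3/(-5 + W)
(-b)*y(M) = (-1*(-4))*(-3/(-5 - 2)) = 4*(-3/(-7)) = 4*(-3*(-⅐)) = 4*(3/7) = 12/7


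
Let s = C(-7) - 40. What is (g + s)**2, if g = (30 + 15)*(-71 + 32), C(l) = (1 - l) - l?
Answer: 3168400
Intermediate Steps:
C(l) = 1 - 2*l
g = -1755 (g = 45*(-39) = -1755)
s = -25 (s = (1 - 2*(-7)) - 40 = (1 + 14) - 40 = 15 - 40 = -25)
(g + s)**2 = (-1755 - 25)**2 = (-1780)**2 = 3168400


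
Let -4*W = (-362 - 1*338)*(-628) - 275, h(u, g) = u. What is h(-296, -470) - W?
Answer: 438141/4 ≈ 1.0954e+5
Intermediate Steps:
W = -439325/4 (W = -((-362 - 1*338)*(-628) - 275)/4 = -((-362 - 338)*(-628) - 275)/4 = -(-700*(-628) - 275)/4 = -(439600 - 275)/4 = -1/4*439325 = -439325/4 ≈ -1.0983e+5)
h(-296, -470) - W = -296 - 1*(-439325/4) = -296 + 439325/4 = 438141/4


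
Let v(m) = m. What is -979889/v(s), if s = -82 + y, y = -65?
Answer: 979889/147 ≈ 6665.9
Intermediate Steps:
s = -147 (s = -82 - 65 = -147)
-979889/v(s) = -979889/(-147) = -979889*(-1/147) = 979889/147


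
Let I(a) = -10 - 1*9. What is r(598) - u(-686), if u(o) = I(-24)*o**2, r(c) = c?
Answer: 8941922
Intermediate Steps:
I(a) = -19 (I(a) = -10 - 9 = -19)
u(o) = -19*o**2
r(598) - u(-686) = 598 - (-19)*(-686)**2 = 598 - (-19)*470596 = 598 - 1*(-8941324) = 598 + 8941324 = 8941922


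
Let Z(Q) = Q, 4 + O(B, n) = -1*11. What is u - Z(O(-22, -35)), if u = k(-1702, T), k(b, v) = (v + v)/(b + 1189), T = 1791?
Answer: 457/57 ≈ 8.0175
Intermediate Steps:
k(b, v) = 2*v/(1189 + b) (k(b, v) = (2*v)/(1189 + b) = 2*v/(1189 + b))
O(B, n) = -15 (O(B, n) = -4 - 1*11 = -4 - 11 = -15)
u = -398/57 (u = 2*1791/(1189 - 1702) = 2*1791/(-513) = 2*1791*(-1/513) = -398/57 ≈ -6.9825)
u - Z(O(-22, -35)) = -398/57 - 1*(-15) = -398/57 + 15 = 457/57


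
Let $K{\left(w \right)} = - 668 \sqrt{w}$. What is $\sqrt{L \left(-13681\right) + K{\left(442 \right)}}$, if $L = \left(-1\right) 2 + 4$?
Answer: $\sqrt{-27362 - 668 \sqrt{442}} \approx 203.48 i$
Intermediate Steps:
$L = 2$ ($L = -2 + 4 = 2$)
$\sqrt{L \left(-13681\right) + K{\left(442 \right)}} = \sqrt{2 \left(-13681\right) - 668 \sqrt{442}} = \sqrt{-27362 - 668 \sqrt{442}}$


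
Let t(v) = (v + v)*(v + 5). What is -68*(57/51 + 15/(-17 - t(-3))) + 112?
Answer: 240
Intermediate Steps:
t(v) = 2*v*(5 + v) (t(v) = (2*v)*(5 + v) = 2*v*(5 + v))
-68*(57/51 + 15/(-17 - t(-3))) + 112 = -68*(57/51 + 15/(-17 - 2*(-3)*(5 - 3))) + 112 = -68*(57*(1/51) + 15/(-17 - 2*(-3)*2)) + 112 = -68*(19/17 + 15/(-17 - 1*(-12))) + 112 = -68*(19/17 + 15/(-17 + 12)) + 112 = -68*(19/17 + 15/(-5)) + 112 = -68*(19/17 + 15*(-⅕)) + 112 = -68*(19/17 - 3) + 112 = -68*(-32/17) + 112 = 128 + 112 = 240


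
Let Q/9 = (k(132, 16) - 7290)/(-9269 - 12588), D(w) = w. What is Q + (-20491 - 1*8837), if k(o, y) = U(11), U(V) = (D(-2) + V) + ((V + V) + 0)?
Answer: -640956765/21857 ≈ -29325.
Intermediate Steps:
U(V) = -2 + 3*V (U(V) = (-2 + V) + ((V + V) + 0) = (-2 + V) + (2*V + 0) = (-2 + V) + 2*V = -2 + 3*V)
k(o, y) = 31 (k(o, y) = -2 + 3*11 = -2 + 33 = 31)
Q = 65331/21857 (Q = 9*((31 - 7290)/(-9269 - 12588)) = 9*(-7259/(-21857)) = 9*(-7259*(-1/21857)) = 9*(7259/21857) = 65331/21857 ≈ 2.9890)
Q + (-20491 - 1*8837) = 65331/21857 + (-20491 - 1*8837) = 65331/21857 + (-20491 - 8837) = 65331/21857 - 29328 = -640956765/21857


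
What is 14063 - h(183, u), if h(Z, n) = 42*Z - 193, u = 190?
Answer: 6570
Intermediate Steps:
h(Z, n) = -193 + 42*Z
14063 - h(183, u) = 14063 - (-193 + 42*183) = 14063 - (-193 + 7686) = 14063 - 1*7493 = 14063 - 7493 = 6570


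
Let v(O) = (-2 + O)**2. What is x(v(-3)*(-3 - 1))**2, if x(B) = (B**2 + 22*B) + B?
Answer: 59290000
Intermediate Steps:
x(B) = B**2 + 23*B
x(v(-3)*(-3 - 1))**2 = (((-2 - 3)**2*(-3 - 1))*(23 + (-2 - 3)**2*(-3 - 1)))**2 = (((-5)**2*(-4))*(23 + (-5)**2*(-4)))**2 = ((25*(-4))*(23 + 25*(-4)))**2 = (-100*(23 - 100))**2 = (-100*(-77))**2 = 7700**2 = 59290000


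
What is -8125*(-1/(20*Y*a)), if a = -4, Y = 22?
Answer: -1625/352 ≈ -4.6165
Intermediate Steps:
-8125*(-1/(20*Y*a)) = -8125/(-20*22*(-4)) = -8125/((-440*(-4))) = -8125/1760 = -8125*1/1760 = -1625/352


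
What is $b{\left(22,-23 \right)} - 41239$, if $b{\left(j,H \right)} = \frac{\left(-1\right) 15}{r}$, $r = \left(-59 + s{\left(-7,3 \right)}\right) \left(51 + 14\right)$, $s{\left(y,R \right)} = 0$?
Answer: $- \frac{31630310}{767} \approx -41239.0$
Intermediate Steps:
$r = -3835$ ($r = \left(-59 + 0\right) \left(51 + 14\right) = \left(-59\right) 65 = -3835$)
$b{\left(j,H \right)} = \frac{3}{767}$ ($b{\left(j,H \right)} = \frac{\left(-1\right) 15}{-3835} = \left(-15\right) \left(- \frac{1}{3835}\right) = \frac{3}{767}$)
$b{\left(22,-23 \right)} - 41239 = \frac{3}{767} - 41239 = - \frac{31630310}{767}$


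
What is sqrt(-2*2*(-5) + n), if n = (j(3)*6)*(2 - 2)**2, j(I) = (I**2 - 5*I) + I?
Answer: 2*sqrt(5) ≈ 4.4721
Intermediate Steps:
j(I) = I**2 - 4*I
n = 0 (n = ((3*(-4 + 3))*6)*(2 - 2)**2 = ((3*(-1))*6)*0**2 = -3*6*0 = -18*0 = 0)
sqrt(-2*2*(-5) + n) = sqrt(-2*2*(-5) + 0) = sqrt(-4*(-5) + 0) = sqrt(20 + 0) = sqrt(20) = 2*sqrt(5)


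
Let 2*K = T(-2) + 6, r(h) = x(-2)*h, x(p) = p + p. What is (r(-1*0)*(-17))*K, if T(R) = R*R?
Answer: 0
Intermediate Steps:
x(p) = 2*p
r(h) = -4*h (r(h) = (2*(-2))*h = -4*h)
T(R) = R²
K = 5 (K = ((-2)² + 6)/2 = (4 + 6)/2 = (½)*10 = 5)
(r(-1*0)*(-17))*K = (-(-4)*0*(-17))*5 = (-4*0*(-17))*5 = (0*(-17))*5 = 0*5 = 0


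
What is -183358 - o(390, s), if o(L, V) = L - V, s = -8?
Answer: -183756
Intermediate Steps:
-183358 - o(390, s) = -183358 - (390 - 1*(-8)) = -183358 - (390 + 8) = -183358 - 1*398 = -183358 - 398 = -183756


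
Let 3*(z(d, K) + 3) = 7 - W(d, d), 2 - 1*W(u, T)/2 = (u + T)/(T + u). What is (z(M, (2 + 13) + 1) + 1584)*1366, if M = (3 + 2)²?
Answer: 6485768/3 ≈ 2.1619e+6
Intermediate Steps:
W(u, T) = 2 (W(u, T) = 4 - 2*(u + T)/(T + u) = 4 - 2*(T + u)/(T + u) = 4 - 2*1 = 4 - 2 = 2)
M = 25 (M = 5² = 25)
z(d, K) = -4/3 (z(d, K) = -3 + (7 - 1*2)/3 = -3 + (7 - 2)/3 = -3 + (⅓)*5 = -3 + 5/3 = -4/3)
(z(M, (2 + 13) + 1) + 1584)*1366 = (-4/3 + 1584)*1366 = (4748/3)*1366 = 6485768/3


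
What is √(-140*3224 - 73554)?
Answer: 13*I*√3106 ≈ 724.51*I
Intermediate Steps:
√(-140*3224 - 73554) = √(-451360 - 73554) = √(-524914) = 13*I*√3106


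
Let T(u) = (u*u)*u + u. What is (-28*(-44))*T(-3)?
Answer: -36960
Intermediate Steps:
T(u) = u + u**3 (T(u) = u**2*u + u = u**3 + u = u + u**3)
(-28*(-44))*T(-3) = (-28*(-44))*(-3 + (-3)**3) = 1232*(-3 - 27) = 1232*(-30) = -36960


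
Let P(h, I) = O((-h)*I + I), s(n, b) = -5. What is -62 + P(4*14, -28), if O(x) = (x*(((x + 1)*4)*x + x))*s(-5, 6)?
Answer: -73104570062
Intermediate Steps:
O(x) = -5*x*(x + x*(4 + 4*x)) (O(x) = (x*(((x + 1)*4)*x + x))*(-5) = (x*(((1 + x)*4)*x + x))*(-5) = (x*((4 + 4*x)*x + x))*(-5) = (x*(x*(4 + 4*x) + x))*(-5) = (x*(x + x*(4 + 4*x)))*(-5) = -5*x*(x + x*(4 + 4*x)))
P(h, I) = (I - I*h)**2*(-25 - 20*I + 20*I*h) (P(h, I) = ((-h)*I + I)**2*(-25 - 20*((-h)*I + I)) = (-I*h + I)**2*(-25 - 20*(-I*h + I)) = (I - I*h)**2*(-25 - 20*(I - I*h)) = (I - I*h)**2*(-25 + (-20*I + 20*I*h)) = (I - I*h)**2*(-25 - 20*I + 20*I*h))
-62 + P(4*14, -28) = -62 + (-28)**2*(-1 + 4*14)**2*(-25 + 20*(-28)*(-1 + 4*14)) = -62 + 784*(-1 + 56)**2*(-25 + 20*(-28)*(-1 + 56)) = -62 + 784*55**2*(-25 + 20*(-28)*55) = -62 + 784*3025*(-25 - 30800) = -62 + 784*3025*(-30825) = -62 - 73104570000 = -73104570062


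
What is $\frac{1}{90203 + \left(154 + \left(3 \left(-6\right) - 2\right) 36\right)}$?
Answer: $\frac{1}{89637} \approx 1.1156 \cdot 10^{-5}$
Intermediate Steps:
$\frac{1}{90203 + \left(154 + \left(3 \left(-6\right) - 2\right) 36\right)} = \frac{1}{90203 + \left(154 + \left(-18 - 2\right) 36\right)} = \frac{1}{90203 + \left(154 - 720\right)} = \frac{1}{90203 - 566} = \frac{1}{89637}$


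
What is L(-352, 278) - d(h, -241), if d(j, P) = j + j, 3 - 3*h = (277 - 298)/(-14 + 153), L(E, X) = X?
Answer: 38350/139 ≈ 275.90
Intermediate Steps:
h = 146/139 (h = 1 - (277 - 298)/(3*(-14 + 153)) = 1 - (-7)/139 = 1 - ⅓*(-21/139) = 1 + 7/139 = 146/139 ≈ 1.0504)
d(j, P) = 2*j
L(-352, 278) - d(h, -241) = 278 - 2*146/139 = 278 - 1*292/139 = 278 - 292/139 = 38350/139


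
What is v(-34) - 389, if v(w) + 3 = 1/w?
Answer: -13329/34 ≈ -392.03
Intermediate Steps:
v(w) = -3 + 1/w
v(-34) - 389 = (-3 + 1/(-34)) - 389 = (-3 - 1/34) - 389 = -103/34 - 389 = -13329/34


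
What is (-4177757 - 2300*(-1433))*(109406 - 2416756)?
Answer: 2034752748950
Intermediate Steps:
(-4177757 - 2300*(-1433))*(109406 - 2416756) = (-4177757 + 3295900)*(-2307350) = -881857*(-2307350) = 2034752748950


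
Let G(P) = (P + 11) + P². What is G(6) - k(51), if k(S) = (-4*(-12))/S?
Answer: 885/17 ≈ 52.059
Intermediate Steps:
G(P) = 11 + P + P² (G(P) = (11 + P) + P² = 11 + P + P²)
k(S) = 48/S
G(6) - k(51) = (11 + 6 + 6²) - 48/51 = (11 + 6 + 36) - 48/51 = 53 - 1*16/17 = 53 - 16/17 = 885/17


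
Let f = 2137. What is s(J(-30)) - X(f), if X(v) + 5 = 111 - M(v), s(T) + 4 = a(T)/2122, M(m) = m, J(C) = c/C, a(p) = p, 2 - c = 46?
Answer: 32259716/15915 ≈ 2027.0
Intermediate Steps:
c = -44 (c = 2 - 1*46 = 2 - 46 = -44)
J(C) = -44/C
s(T) = -4 + T/2122
X(v) = 106 - v (X(v) = -5 + (111 - v) = 106 - v)
s(J(-30)) - X(f) = (-4 + (-44/(-30))/2122) - (106 - 1*2137) = (-4 + (-44*(-1/30))/2122) - (106 - 2137) = (-4 + (1/2122)*(22/15)) - 1*(-2031) = (-4 + 11/15915) + 2031 = -63649/15915 + 2031 = 32259716/15915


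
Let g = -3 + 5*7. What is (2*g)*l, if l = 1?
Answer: 64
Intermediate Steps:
g = 32 (g = -3 + 35 = 32)
(2*g)*l = (2*32)*1 = 64*1 = 64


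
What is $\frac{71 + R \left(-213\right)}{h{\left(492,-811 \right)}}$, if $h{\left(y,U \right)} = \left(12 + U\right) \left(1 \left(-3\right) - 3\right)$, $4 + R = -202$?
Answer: $\frac{43949}{4794} \approx 9.1675$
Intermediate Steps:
$R = -206$ ($R = -4 - 202 = -206$)
$h{\left(y,U \right)} = -72 - 6 U$ ($h{\left(y,U \right)} = \left(12 + U\right) \left(-3 - 3\right) = \left(12 + U\right) \left(-6\right) = -72 - 6 U$)
$\frac{71 + R \left(-213\right)}{h{\left(492,-811 \right)}} = \frac{71 - -43878}{-72 - -4866} = \frac{71 + 43878}{-72 + 4866} = \frac{43949}{4794}$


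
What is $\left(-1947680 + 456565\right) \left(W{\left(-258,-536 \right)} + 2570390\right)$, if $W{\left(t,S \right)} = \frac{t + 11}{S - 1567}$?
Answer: $- \frac{8060267487744955}{2103} \approx -3.8327 \cdot 10^{12}$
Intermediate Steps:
$W{\left(t,S \right)} = \frac{11 + t}{-1567 + S}$
$\left(-1947680 + 456565\right) \left(W{\left(-258,-536 \right)} + 2570390\right) = \left(-1947680 + 456565\right) \left(\frac{11 - 258}{-1567 - 536} + 2570390\right) = - 1491115 \left(\frac{1}{-2103} \left(-247\right) + 2570390\right) = - 1491115 \left(\left(- \frac{1}{2103}\right) \left(-247\right) + 2570390\right) = - 1491115 \left(\frac{247}{2103} + 2570390\right) = \left(-1491115\right) \frac{5405530417}{2103} = - \frac{8060267487744955}{2103}$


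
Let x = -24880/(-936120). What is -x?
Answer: -622/23403 ≈ -0.026578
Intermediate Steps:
x = 622/23403 (x = -24880*(-1/936120) = 622/23403 ≈ 0.026578)
-x = -1*622/23403 = -622/23403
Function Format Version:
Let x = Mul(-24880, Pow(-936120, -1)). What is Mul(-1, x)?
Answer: Rational(-622, 23403) ≈ -0.026578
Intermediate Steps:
x = Rational(622, 23403) (x = Mul(-24880, Rational(-1, 936120)) = Rational(622, 23403) ≈ 0.026578)
Mul(-1, x) = Mul(-1, Rational(622, 23403)) = Rational(-622, 23403)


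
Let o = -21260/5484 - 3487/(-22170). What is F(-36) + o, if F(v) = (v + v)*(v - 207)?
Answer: 177226363949/10131690 ≈ 17492.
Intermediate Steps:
o = -37684291/10131690 (o = -21260*1/5484 - 3487*(-1/22170) = -5315/1371 + 3487/22170 = -37684291/10131690 ≈ -3.7194)
F(v) = 2*v*(-207 + v) (F(v) = (2*v)*(-207 + v) = 2*v*(-207 + v))
F(-36) + o = 2*(-36)*(-207 - 36) - 37684291/10131690 = 2*(-36)*(-243) - 37684291/10131690 = 17496 - 37684291/10131690 = 177226363949/10131690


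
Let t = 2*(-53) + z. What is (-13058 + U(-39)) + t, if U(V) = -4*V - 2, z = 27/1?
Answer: -12983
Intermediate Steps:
z = 27 (z = 27*1 = 27)
U(V) = -2 - 4*V
t = -79 (t = 2*(-53) + 27 = -106 + 27 = -79)
(-13058 + U(-39)) + t = (-13058 + (-2 - 4*(-39))) - 79 = (-13058 + (-2 + 156)) - 79 = (-13058 + 154) - 79 = -12904 - 79 = -12983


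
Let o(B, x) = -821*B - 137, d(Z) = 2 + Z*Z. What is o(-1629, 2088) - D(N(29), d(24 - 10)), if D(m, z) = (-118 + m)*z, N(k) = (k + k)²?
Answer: 694564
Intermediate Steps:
N(k) = 4*k² (N(k) = (2*k)² = 4*k²)
d(Z) = 2 + Z²
D(m, z) = z*(-118 + m)
o(B, x) = -137 - 821*B
o(-1629, 2088) - D(N(29), d(24 - 10)) = (-137 - 821*(-1629)) - (2 + (24 - 10)²)*(-118 + 4*29²) = (-137 + 1337409) - (2 + 14²)*(-118 + 4*841) = 1337272 - (2 + 196)*(-118 + 3364) = 1337272 - 198*3246 = 1337272 - 1*642708 = 1337272 - 642708 = 694564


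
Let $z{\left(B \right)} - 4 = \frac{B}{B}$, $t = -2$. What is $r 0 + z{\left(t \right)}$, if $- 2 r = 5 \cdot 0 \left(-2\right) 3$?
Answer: $5$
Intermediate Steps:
$z{\left(B \right)} = 5$ ($z{\left(B \right)} = 4 + \frac{B}{B} = 4 + 1 = 5$)
$r = 0$ ($r = - \frac{5 \cdot 0 \left(-2\right) 3}{2} = - \frac{5 \cdot 0 \cdot 3}{2} = - \frac{0 \cdot 3}{2} = \left(- \frac{1}{2}\right) 0 = 0$)
$r 0 + z{\left(t \right)} = 0 \cdot 0 + 5 = 0 + 5 = 5$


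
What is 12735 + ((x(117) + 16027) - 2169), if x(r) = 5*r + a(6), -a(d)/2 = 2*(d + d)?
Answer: 27130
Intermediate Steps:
a(d) = -8*d (a(d) = -4*(d + d) = -4*2*d = -8*d)
x(r) = -48 + 5*r (x(r) = 5*r - 8*6 = 5*r - 48 = -48 + 5*r)
12735 + ((x(117) + 16027) - 2169) = 12735 + (((-48 + 5*117) + 16027) - 2169) = 12735 + (((-48 + 585) + 16027) - 2169) = 12735 + ((537 + 16027) - 2169) = 12735 + (16564 - 2169) = 12735 + 14395 = 27130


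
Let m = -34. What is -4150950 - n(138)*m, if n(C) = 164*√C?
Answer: -4150950 + 5576*√138 ≈ -4.0854e+6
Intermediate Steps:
-4150950 - n(138)*m = -4150950 - 164*√138*(-34) = -4150950 - (-5576)*√138 = -4150950 + 5576*√138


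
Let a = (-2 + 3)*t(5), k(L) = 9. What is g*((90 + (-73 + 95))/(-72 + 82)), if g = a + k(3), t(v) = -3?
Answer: 336/5 ≈ 67.200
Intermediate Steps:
a = -3 (a = (-2 + 3)*(-3) = 1*(-3) = -3)
g = 6 (g = -3 + 9 = 6)
g*((90 + (-73 + 95))/(-72 + 82)) = 6*((90 + (-73 + 95))/(-72 + 82)) = 6*((90 + 22)/10) = 6*(112*(⅒)) = 6*(56/5) = 336/5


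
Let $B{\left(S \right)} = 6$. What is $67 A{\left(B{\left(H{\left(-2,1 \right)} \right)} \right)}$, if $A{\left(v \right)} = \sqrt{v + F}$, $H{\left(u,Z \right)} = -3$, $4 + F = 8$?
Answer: $67 \sqrt{10} \approx 211.87$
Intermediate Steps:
$F = 4$ ($F = -4 + 8 = 4$)
$A{\left(v \right)} = \sqrt{4 + v}$ ($A{\left(v \right)} = \sqrt{v + 4} = \sqrt{4 + v}$)
$67 A{\left(B{\left(H{\left(-2,1 \right)} \right)} \right)} = 67 \sqrt{4 + 6} = 67 \sqrt{10}$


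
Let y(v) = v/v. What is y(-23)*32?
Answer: 32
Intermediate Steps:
y(v) = 1
y(-23)*32 = 1*32 = 32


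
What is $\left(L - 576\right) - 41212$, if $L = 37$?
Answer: $-41751$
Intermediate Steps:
$\left(L - 576\right) - 41212 = \left(37 - 576\right) - 41212 = -539 - 41212 = -41751$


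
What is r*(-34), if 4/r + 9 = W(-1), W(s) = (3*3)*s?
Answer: 68/9 ≈ 7.5556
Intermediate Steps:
W(s) = 9*s
r = -2/9 (r = 4/(-9 + 9*(-1)) = 4/(-9 - 9) = 4/(-18) = 4*(-1/18) = -2/9 ≈ -0.22222)
r*(-34) = -2/9*(-34) = 68/9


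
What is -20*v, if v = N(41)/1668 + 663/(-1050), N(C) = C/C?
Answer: 184139/14595 ≈ 12.617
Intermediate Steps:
N(C) = 1
v = -184139/291900 (v = 1/1668 + 663/(-1050) = 1*(1/1668) + 663*(-1/1050) = 1/1668 - 221/350 = -184139/291900 ≈ -0.63083)
-20*v = -20*(-184139/291900) = 184139/14595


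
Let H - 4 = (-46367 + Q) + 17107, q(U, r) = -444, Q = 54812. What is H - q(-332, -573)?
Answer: 26000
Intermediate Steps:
H = 25556 (H = 4 + ((-46367 + 54812) + 17107) = 4 + (8445 + 17107) = 4 + 25552 = 25556)
H - q(-332, -573) = 25556 - 1*(-444) = 25556 + 444 = 26000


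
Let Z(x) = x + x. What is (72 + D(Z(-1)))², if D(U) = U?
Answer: 4900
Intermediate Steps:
Z(x) = 2*x
(72 + D(Z(-1)))² = (72 + 2*(-1))² = (72 - 2)² = 70² = 4900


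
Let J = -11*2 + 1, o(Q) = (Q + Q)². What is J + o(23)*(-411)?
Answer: -869697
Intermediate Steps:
o(Q) = 4*Q² (o(Q) = (2*Q)² = 4*Q²)
J = -21 (J = -22 + 1 = -21)
J + o(23)*(-411) = -21 + (4*23²)*(-411) = -21 + (4*529)*(-411) = -21 + 2116*(-411) = -21 - 869676 = -869697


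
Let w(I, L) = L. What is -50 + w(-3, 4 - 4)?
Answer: -50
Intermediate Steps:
-50 + w(-3, 4 - 4) = -50 + (4 - 4) = -50 + 0 = -50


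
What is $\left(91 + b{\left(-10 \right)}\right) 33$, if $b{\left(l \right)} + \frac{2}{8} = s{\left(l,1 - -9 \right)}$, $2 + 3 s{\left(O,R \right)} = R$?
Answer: $\frac{12331}{4} \approx 3082.8$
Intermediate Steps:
$s{\left(O,R \right)} = - \frac{2}{3} + \frac{R}{3}$
$b{\left(l \right)} = \frac{29}{12}$ ($b{\left(l \right)} = - \frac{1}{4} - \left(\frac{2}{3} - \frac{1 - -9}{3}\right) = - \frac{1}{4} - \left(\frac{2}{3} - \frac{1 + 9}{3}\right) = - \frac{1}{4} + \left(- \frac{2}{3} + \frac{1}{3} \cdot 10\right) = - \frac{1}{4} + \left(- \frac{2}{3} + \frac{10}{3}\right) = - \frac{1}{4} + \frac{8}{3} = \frac{29}{12}$)
$\left(91 + b{\left(-10 \right)}\right) 33 = \left(91 + \frac{29}{12}\right) 33 = \frac{1121}{12} \cdot 33 = \frac{12331}{4}$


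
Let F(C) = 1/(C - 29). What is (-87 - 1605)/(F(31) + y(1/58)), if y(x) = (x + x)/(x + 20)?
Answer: -3928824/1165 ≈ -3372.4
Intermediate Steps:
F(C) = 1/(-29 + C)
y(x) = 2*x/(20 + x) (y(x) = (2*x)/(20 + x) = 2*x/(20 + x))
(-87 - 1605)/(F(31) + y(1/58)) = (-87 - 1605)/(1/(-29 + 31) + 2/(58*(20 + 1/58))) = -1692/(1/2 + 2*(1/58)/(20 + 1/58)) = -1692/(½ + 2*(1/58)/(1161/58)) = -1692/(½ + 2*(1/58)*(58/1161)) = -1692/(½ + 2/1161) = -1692/1165/2322 = -1692*2322/1165 = -3928824/1165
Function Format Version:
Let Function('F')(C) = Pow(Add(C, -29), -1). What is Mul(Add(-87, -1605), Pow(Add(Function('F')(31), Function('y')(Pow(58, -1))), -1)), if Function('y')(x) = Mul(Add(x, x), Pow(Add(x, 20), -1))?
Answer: Rational(-3928824, 1165) ≈ -3372.4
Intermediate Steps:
Function('F')(C) = Pow(Add(-29, C), -1)
Function('y')(x) = Mul(2, x, Pow(Add(20, x), -1)) (Function('y')(x) = Mul(Mul(2, x), Pow(Add(20, x), -1)) = Mul(2, x, Pow(Add(20, x), -1)))
Mul(Add(-87, -1605), Pow(Add(Function('F')(31), Function('y')(Pow(58, -1))), -1)) = Mul(Add(-87, -1605), Pow(Add(Pow(Add(-29, 31), -1), Mul(2, Pow(58, -1), Pow(Add(20, Pow(58, -1)), -1))), -1)) = Mul(-1692, Pow(Add(Pow(2, -1), Mul(2, Rational(1, 58), Pow(Add(20, Rational(1, 58)), -1))), -1)) = Mul(-1692, Pow(Add(Rational(1, 2), Mul(2, Rational(1, 58), Pow(Rational(1161, 58), -1))), -1)) = Mul(-1692, Pow(Add(Rational(1, 2), Mul(2, Rational(1, 58), Rational(58, 1161))), -1)) = Mul(-1692, Pow(Add(Rational(1, 2), Rational(2, 1161)), -1)) = Mul(-1692, Pow(Rational(1165, 2322), -1)) = Mul(-1692, Rational(2322, 1165)) = Rational(-3928824, 1165)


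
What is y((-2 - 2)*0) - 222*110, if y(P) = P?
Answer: -24420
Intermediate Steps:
y((-2 - 2)*0) - 222*110 = (-2 - 2)*0 - 222*110 = -4*0 - 24420 = 0 - 24420 = -24420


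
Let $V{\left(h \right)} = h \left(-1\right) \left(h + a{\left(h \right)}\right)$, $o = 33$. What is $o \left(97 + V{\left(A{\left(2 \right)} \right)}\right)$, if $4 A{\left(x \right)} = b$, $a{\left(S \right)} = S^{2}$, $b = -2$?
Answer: $\frac{25575}{8} \approx 3196.9$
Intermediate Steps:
$A{\left(x \right)} = - \frac{1}{2}$ ($A{\left(x \right)} = \frac{1}{4} \left(-2\right) = - \frac{1}{2}$)
$V{\left(h \right)} = - h \left(h + h^{2}\right)$ ($V{\left(h \right)} = h \left(-1\right) \left(h + h^{2}\right) = - h \left(h + h^{2}\right)$)
$o \left(97 + V{\left(A{\left(2 \right)} \right)}\right) = 33 \left(97 - \left(- \frac{1}{2}\right)^{2} \left(1 - \frac{1}{2}\right)\right) = 33 \left(97 - \frac{1}{4} \cdot \frac{1}{2}\right) = 33 \left(97 - \frac{1}{8}\right) = 33 \cdot \frac{775}{8} = \frac{25575}{8}$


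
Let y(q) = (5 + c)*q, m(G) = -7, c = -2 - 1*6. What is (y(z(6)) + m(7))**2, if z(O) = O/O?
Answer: 100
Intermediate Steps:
c = -8 (c = -2 - 6 = -8)
z(O) = 1
y(q) = -3*q (y(q) = (5 - 8)*q = -3*q)
(y(z(6)) + m(7))**2 = (-3*1 - 7)**2 = (-3 - 7)**2 = (-10)**2 = 100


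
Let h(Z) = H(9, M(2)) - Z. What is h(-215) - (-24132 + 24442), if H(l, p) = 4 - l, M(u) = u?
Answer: -100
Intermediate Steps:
h(Z) = -5 - Z (h(Z) = (4 - 1*9) - Z = (4 - 9) - Z = -5 - Z)
h(-215) - (-24132 + 24442) = (-5 - 1*(-215)) - (-24132 + 24442) = (-5 + 215) - 1*310 = 210 - 310 = -100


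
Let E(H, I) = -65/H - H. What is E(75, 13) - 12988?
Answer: -195958/15 ≈ -13064.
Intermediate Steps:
E(H, I) = -H - 65/H
E(75, 13) - 12988 = (-1*75 - 65/75) - 12988 = (-75 - 65*1/75) - 12988 = (-75 - 13/15) - 12988 = -1138/15 - 12988 = -195958/15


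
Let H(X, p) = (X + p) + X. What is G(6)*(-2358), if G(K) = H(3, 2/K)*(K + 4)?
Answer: -149340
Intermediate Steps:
H(X, p) = p + 2*X
G(K) = (4 + K)*(6 + 2/K) (G(K) = (2/K + 2*3)*(K + 4) = (2/K + 6)*(4 + K) = (6 + 2/K)*(4 + K) = (4 + K)*(6 + 2/K))
G(6)*(-2358) = (26 + 6*6 + 8/6)*(-2358) = (26 + 36 + 8*(⅙))*(-2358) = (26 + 36 + 4/3)*(-2358) = (190/3)*(-2358) = -149340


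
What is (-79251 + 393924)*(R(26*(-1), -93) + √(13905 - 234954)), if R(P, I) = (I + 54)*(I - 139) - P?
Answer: 2855342802 + 2832057*I*√2729 ≈ 2.8553e+9 + 1.4795e+8*I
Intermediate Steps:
R(P, I) = -P + (-139 + I)*(54 + I) (R(P, I) = (54 + I)*(-139 + I) - P = (-139 + I)*(54 + I) - P = -P + (-139 + I)*(54 + I))
(-79251 + 393924)*(R(26*(-1), -93) + √(13905 - 234954)) = (-79251 + 393924)*((-7506 + (-93)² - 26*(-1) - 85*(-93)) + √(13905 - 234954)) = 314673*((-7506 + 8649 - 1*(-26) + 7905) + √(-221049)) = 314673*((-7506 + 8649 + 26 + 7905) + 9*I*√2729) = 314673*(9074 + 9*I*√2729) = 2855342802 + 2832057*I*√2729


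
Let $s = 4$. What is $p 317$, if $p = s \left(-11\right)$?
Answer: $-13948$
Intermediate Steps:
$p = -44$ ($p = 4 \left(-11\right) = -44$)
$p 317 = \left(-44\right) 317 = -13948$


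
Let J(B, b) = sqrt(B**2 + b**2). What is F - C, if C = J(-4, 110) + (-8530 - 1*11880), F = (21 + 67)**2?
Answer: 28154 - 2*sqrt(3029) ≈ 28044.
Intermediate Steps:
F = 7744 (F = 88**2 = 7744)
C = -20410 + 2*sqrt(3029) (C = sqrt((-4)**2 + 110**2) + (-8530 - 1*11880) = sqrt(16 + 12100) + (-8530 - 11880) = sqrt(12116) - 20410 = 2*sqrt(3029) - 20410 = -20410 + 2*sqrt(3029) ≈ -20300.)
F - C = 7744 - (-20410 + 2*sqrt(3029)) = 7744 + (20410 - 2*sqrt(3029)) = 28154 - 2*sqrt(3029)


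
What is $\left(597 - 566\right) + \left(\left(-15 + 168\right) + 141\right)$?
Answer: $325$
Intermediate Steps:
$\left(597 - 566\right) + \left(\left(-15 + 168\right) + 141\right) = 31 + \left(153 + 141\right) = 31 + 294 = 325$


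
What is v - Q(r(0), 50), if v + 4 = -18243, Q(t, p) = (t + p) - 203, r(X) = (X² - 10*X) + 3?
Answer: -18097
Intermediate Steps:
r(X) = 3 + X² - 10*X
Q(t, p) = -203 + p + t (Q(t, p) = (p + t) - 203 = -203 + p + t)
v = -18247 (v = -4 - 18243 = -18247)
v - Q(r(0), 50) = -18247 - (-203 + 50 + (3 + 0² - 10*0)) = -18247 - (-203 + 50 + (3 + 0 + 0)) = -18247 - (-203 + 50 + 3) = -18247 - 1*(-150) = -18247 + 150 = -18097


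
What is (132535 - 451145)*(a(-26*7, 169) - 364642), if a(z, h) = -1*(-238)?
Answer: 116102758440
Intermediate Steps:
a(z, h) = 238
(132535 - 451145)*(a(-26*7, 169) - 364642) = (132535 - 451145)*(238 - 364642) = -318610*(-364404) = 116102758440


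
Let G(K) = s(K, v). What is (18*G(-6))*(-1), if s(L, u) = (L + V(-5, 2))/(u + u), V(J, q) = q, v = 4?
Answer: 9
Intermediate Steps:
s(L, u) = (2 + L)/(2*u) (s(L, u) = (L + 2)/(u + u) = (2 + L)/((2*u)) = (2 + L)*(1/(2*u)) = (2 + L)/(2*u))
G(K) = 1/4 + K/8 (G(K) = (1/2)*(2 + K)/4 = (1/2)*(1/4)*(2 + K) = 1/4 + K/8)
(18*G(-6))*(-1) = (18*(1/4 + (1/8)*(-6)))*(-1) = (18*(1/4 - 3/4))*(-1) = (18*(-1/2))*(-1) = -9*(-1) = 9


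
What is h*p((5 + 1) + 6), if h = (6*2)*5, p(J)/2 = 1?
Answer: 120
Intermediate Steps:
p(J) = 2 (p(J) = 2*1 = 2)
h = 60 (h = 12*5 = 60)
h*p((5 + 1) + 6) = 60*2 = 120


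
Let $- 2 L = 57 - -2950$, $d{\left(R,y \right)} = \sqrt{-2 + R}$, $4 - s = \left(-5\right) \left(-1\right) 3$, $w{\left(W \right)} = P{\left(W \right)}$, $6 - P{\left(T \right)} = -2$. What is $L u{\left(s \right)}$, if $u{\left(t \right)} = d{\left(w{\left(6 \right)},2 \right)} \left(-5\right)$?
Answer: $\frac{15035 \sqrt{6}}{2} \approx 18414.0$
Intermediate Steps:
$P{\left(T \right)} = 8$ ($P{\left(T \right)} = 6 - -2 = 6 + 2 = 8$)
$w{\left(W \right)} = 8$
$s = -11$ ($s = 4 - \left(-5\right) \left(-1\right) 3 = 4 - 5 \cdot 3 = 4 - 15 = -11$)
$u{\left(t \right)} = - 5 \sqrt{6}$ ($u{\left(t \right)} = \sqrt{-2 + 8} \left(-5\right) = \sqrt{6} \left(-5\right) = - 5 \sqrt{6}$)
$L = - \frac{3007}{2}$ ($L = - \frac{57 - -2950}{2} = - \frac{57 + 2950}{2} = \left(- \frac{1}{2}\right) 3007 = - \frac{3007}{2} \approx -1503.5$)
$L u{\left(s \right)} = - \frac{3007 \left(- 5 \sqrt{6}\right)}{2} = \frac{15035 \sqrt{6}}{2}$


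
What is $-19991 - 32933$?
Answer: $-52924$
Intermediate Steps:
$-19991 - 32933 = -52924$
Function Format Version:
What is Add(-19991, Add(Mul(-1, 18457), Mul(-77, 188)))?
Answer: -52924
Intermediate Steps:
Add(-19991, Add(Mul(-1, 18457), Mul(-77, 188))) = Add(-19991, Add(-18457, -14476)) = Add(-19991, -32933) = -52924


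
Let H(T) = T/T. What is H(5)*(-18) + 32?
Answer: 14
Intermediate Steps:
H(T) = 1
H(5)*(-18) + 32 = 1*(-18) + 32 = -18 + 32 = 14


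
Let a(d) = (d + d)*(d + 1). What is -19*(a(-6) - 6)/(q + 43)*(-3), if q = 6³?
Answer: 3078/259 ≈ 11.884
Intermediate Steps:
q = 216
a(d) = 2*d*(1 + d) (a(d) = (2*d)*(1 + d) = 2*d*(1 + d))
-19*(a(-6) - 6)/(q + 43)*(-3) = -19*(2*(-6)*(1 - 6) - 6)/(216 + 43)*(-3) = -19*(2*(-6)*(-5) - 6)/259*(-3) = -19*(60 - 6)/259*(-3) = -1026/259*(-3) = 3078/259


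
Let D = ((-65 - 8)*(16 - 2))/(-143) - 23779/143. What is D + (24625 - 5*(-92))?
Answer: 3564398/143 ≈ 24926.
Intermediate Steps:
D = -22757/143 (D = -73*14*(-1/143) - 23779*1/143 = -1022*(-1/143) - 23779/143 = 1022/143 - 23779/143 = -22757/143 ≈ -159.14)
D + (24625 - 5*(-92)) = -22757/143 + (24625 - 5*(-92)) = -22757/143 + (24625 - 1*(-460)) = -22757/143 + (24625 + 460) = -22757/143 + 25085 = 3564398/143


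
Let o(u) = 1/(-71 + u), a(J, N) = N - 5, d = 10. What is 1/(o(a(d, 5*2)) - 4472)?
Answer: -66/295153 ≈ -0.00022361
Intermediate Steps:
a(J, N) = -5 + N
1/(o(a(d, 5*2)) - 4472) = 1/(1/(-71 + (-5 + 5*2)) - 4472) = 1/(1/(-71 + (-5 + 10)) - 4472) = 1/(1/(-71 + 5) - 4472) = 1/(1/(-66) - 4472) = 1/(-1/66 - 4472) = 1/(-295153/66) = -66/295153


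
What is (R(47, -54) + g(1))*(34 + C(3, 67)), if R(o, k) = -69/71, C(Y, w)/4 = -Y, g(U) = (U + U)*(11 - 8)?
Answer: 7854/71 ≈ 110.62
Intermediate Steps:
g(U) = 6*U (g(U) = (2*U)*3 = 6*U)
C(Y, w) = -4*Y (C(Y, w) = 4*(-Y) = -4*Y)
R(o, k) = -69/71 (R(o, k) = -69*1/71 = -69/71)
(R(47, -54) + g(1))*(34 + C(3, 67)) = (-69/71 + 6*1)*(34 - 4*3) = (-69/71 + 6)*(34 - 12) = (357/71)*22 = 7854/71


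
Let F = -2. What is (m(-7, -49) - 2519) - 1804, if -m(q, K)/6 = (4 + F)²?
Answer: -4347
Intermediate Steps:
m(q, K) = -24 (m(q, K) = -6*(4 - 2)² = -6*2² = -6*4 = -24)
(m(-7, -49) - 2519) - 1804 = (-24 - 2519) - 1804 = -2543 - 1804 = -4347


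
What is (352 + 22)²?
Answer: 139876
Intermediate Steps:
(352 + 22)² = 374² = 139876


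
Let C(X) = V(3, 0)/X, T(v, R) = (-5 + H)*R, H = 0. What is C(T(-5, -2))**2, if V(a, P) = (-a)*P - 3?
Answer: 9/100 ≈ 0.090000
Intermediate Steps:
V(a, P) = -3 - P*a (V(a, P) = -P*a - 3 = -3 - P*a)
T(v, R) = -5*R (T(v, R) = (-5 + 0)*R = -5*R)
C(X) = -3/X (C(X) = (-3 - 1*0*3)/X = (-3 + 0)/X = -3/X)
C(T(-5, -2))**2 = (-3/((-5*(-2))))**2 = (-3/10)**2 = 9/100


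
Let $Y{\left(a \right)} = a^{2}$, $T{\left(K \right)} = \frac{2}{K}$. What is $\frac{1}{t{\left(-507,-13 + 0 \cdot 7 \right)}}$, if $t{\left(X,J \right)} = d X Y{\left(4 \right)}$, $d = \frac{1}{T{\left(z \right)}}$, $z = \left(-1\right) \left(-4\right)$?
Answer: $- \frac{1}{16224} \approx -6.1637 \cdot 10^{-5}$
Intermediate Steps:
$z = 4$
$d = 2$ ($d = \frac{1}{2 \cdot \frac{1}{4}} = \frac{1}{\frac{1}{2}} = 2$)
$t{\left(X,J \right)} = 32 X$ ($t{\left(X,J \right)} = 2 X 4^{2} = 2 X 16 = 32 X$)
$\frac{1}{t{\left(-507,-13 + 0 \cdot 7 \right)}} = \frac{1}{32 \left(-507\right)} = \frac{1}{-16224} = - \frac{1}{16224}$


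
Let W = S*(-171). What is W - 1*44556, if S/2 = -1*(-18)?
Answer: -50712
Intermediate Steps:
S = 36 (S = 2*(-1*(-18)) = 2*18 = 36)
W = -6156 (W = 36*(-171) = -6156)
W - 1*44556 = -6156 - 1*44556 = -6156 - 44556 = -50712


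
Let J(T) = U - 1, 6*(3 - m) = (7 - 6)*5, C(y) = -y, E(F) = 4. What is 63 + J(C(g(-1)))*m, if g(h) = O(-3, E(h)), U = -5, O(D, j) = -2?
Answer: 50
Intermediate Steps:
g(h) = -2
m = 13/6 (m = 3 - (7 - 6)*5/6 = 3 - 5/6 = 13/6 ≈ 2.1667)
J(T) = -6 (J(T) = -5 - 1 = -6)
63 + J(C(g(-1)))*m = 63 - 6*13/6 = 63 - 13 = 50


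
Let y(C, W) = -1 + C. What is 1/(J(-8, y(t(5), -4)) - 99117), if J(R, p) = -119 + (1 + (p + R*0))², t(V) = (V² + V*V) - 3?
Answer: -1/97027 ≈ -1.0306e-5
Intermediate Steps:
t(V) = -3 + 2*V² (t(V) = (V² + V²) - 3 = 2*V² - 3 = -3 + 2*V²)
J(R, p) = -119 + (1 + p)² (J(R, p) = -119 + (1 + (p + 0))² = -119 + (1 + p)²)
1/(J(-8, y(t(5), -4)) - 99117) = 1/((-119 + (1 + (-1 + (-3 + 2*5²)))²) - 99117) = 1/((-119 + (1 + (-1 + (-3 + 2*25)))²) - 99117) = 1/((-119 + (1 + (-1 + (-3 + 50)))²) - 99117) = 1/((-119 + (1 + (-1 + 47))²) - 99117) = 1/((-119 + (1 + 46)²) - 99117) = 1/((-119 + 47²) - 99117) = 1/((-119 + 2209) - 99117) = 1/(2090 - 99117) = 1/(-97027) = -1/97027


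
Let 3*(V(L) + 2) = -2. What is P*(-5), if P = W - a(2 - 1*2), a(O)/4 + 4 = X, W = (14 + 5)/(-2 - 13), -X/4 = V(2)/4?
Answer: -61/3 ≈ -20.333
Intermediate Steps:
V(L) = -8/3 (V(L) = -2 + (⅓)*(-2) = -2 - ⅔ = -8/3)
X = 8/3 (X = -(-32)/(3*4) = -4*(-⅔) = 8/3 ≈ 2.6667)
W = -19/15 (W = 19/(-15) = 19*(-1/15) = -19/15 ≈ -1.2667)
a(O) = -16/3 (a(O) = -16 + 4*(8/3) = -16 + 32/3 = -16/3)
P = 61/15 (P = -19/15 - 1*(-16/3) = -19/15 + 16/3 = 61/15 ≈ 4.0667)
P*(-5) = (61/15)*(-5) = -61/3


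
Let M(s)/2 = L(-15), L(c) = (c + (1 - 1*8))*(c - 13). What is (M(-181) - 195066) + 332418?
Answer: 138584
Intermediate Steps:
L(c) = (-13 + c)*(-7 + c) (L(c) = (c + (1 - 8))*(-13 + c) = (c - 7)*(-13 + c) = (-7 + c)*(-13 + c) = (-13 + c)*(-7 + c))
M(s) = 1232 (M(s) = 2*(91 + (-15)**2 - 20*(-15)) = 2*(91 + 225 + 300) = 2*616 = 1232)
(M(-181) - 195066) + 332418 = (1232 - 195066) + 332418 = -193834 + 332418 = 138584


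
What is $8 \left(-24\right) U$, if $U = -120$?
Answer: $23040$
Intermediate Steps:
$8 \left(-24\right) U = 8 \left(-24\right) \left(-120\right) = \left(-192\right) \left(-120\right) = 23040$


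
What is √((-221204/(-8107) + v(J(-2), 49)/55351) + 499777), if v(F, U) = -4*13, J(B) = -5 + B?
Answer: √831736754683730802593/40793687 ≈ 706.97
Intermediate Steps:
v(F, U) = -52
√((-221204/(-8107) + v(J(-2), 49)/55351) + 499777) = √((-221204/(-8107) - 52/55351) + 499777) = √((-221204*(-1/8107) - 52*1/55351) + 499777) = √((221204/8107 - 52/55351) + 499777) = √(12243441040/448730557 + 499777) = √(224277455026829/448730557) = √831736754683730802593/40793687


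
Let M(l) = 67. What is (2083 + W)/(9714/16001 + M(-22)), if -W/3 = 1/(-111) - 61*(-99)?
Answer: -9492705257/40025897 ≈ -237.16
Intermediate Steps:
W = -670328/37 (W = -3*(1/(-111) - 61*(-99)) = -3*(-1/111 + 6039) = -3*670328/111 = -670328/37 ≈ -18117.)
(2083 + W)/(9714/16001 + M(-22)) = (2083 - 670328/37)/(9714/16001 + 67) = -593257/(37*(9714*(1/16001) + 67)) = -593257/(37*(9714/16001 + 67)) = -593257/(37*1081781/16001) = -593257/37*16001/1081781 = -9492705257/40025897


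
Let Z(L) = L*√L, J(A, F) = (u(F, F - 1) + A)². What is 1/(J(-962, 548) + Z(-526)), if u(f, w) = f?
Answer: 42849/7380530098 + 263*I*√526/14761060196 ≈ 5.8057e-6 + 4.0863e-7*I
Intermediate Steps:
J(A, F) = (A + F)² (J(A, F) = (F + A)² = (A + F)²)
Z(L) = L^(3/2)
1/(J(-962, 548) + Z(-526)) = 1/((-962 + 548)² + (-526)^(3/2)) = 1/((-414)² - 526*I*√526) = 1/(171396 - 526*I*√526)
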